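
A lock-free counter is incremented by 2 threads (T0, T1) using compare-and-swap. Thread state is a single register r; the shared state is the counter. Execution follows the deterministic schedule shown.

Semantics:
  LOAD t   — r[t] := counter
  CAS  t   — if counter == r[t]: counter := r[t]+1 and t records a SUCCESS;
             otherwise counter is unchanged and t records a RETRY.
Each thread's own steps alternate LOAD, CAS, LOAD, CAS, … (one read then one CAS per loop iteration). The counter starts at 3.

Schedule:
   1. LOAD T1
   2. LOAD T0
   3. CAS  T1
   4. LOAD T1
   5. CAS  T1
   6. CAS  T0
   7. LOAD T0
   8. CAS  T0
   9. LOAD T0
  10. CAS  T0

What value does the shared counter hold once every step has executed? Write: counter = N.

counter = 7

T1 LOAD — after: cnt=3, r=3 — load
T0 LOAD — after: cnt=3, r=3 — load
T1 CAS — after: cnt=4, r=3 — ok
T1 LOAD — after: cnt=4, r=4 — load
T1 CAS — after: cnt=5, r=4 — ok
T0 CAS — after: cnt=5, r=3 — retry
T0 LOAD — after: cnt=5, r=5 — load
T0 CAS — after: cnt=6, r=5 — ok
T0 LOAD — after: cnt=6, r=6 — load
T0 CAS — after: cnt=7, r=6 — ok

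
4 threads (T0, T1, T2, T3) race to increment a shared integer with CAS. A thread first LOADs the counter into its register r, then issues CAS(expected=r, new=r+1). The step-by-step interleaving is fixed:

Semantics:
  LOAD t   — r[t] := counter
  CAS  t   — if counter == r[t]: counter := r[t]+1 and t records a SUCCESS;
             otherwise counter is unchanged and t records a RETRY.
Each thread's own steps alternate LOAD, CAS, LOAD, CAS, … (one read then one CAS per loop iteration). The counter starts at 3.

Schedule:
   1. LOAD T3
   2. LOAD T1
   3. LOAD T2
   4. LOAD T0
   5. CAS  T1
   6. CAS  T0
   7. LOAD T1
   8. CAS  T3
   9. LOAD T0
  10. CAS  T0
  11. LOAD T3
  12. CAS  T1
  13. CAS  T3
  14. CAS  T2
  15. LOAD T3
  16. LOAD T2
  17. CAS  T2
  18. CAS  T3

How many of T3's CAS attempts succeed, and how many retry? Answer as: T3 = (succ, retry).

T3 = (1, 2)

[1] T3.load  rd  (counter 3, T3.r 3)
[2] T1.load  rd  (counter 3, T1.r 3)
[3] T2.load  rd  (counter 3, T2.r 3)
[4] T0.load  rd  (counter 3, T0.r 3)
[5] T1.cas  hit  (counter 4, T1.r 3)
[6] T0.cas  miss  (counter 4, T0.r 3)
[7] T1.load  rd  (counter 4, T1.r 4)
[8] T3.cas  miss  (counter 4, T3.r 3)
[9] T0.load  rd  (counter 4, T0.r 4)
[10] T0.cas  hit  (counter 5, T0.r 4)
[11] T3.load  rd  (counter 5, T3.r 5)
[12] T1.cas  miss  (counter 5, T1.r 4)
[13] T3.cas  hit  (counter 6, T3.r 5)
[14] T2.cas  miss  (counter 6, T2.r 3)
[15] T3.load  rd  (counter 6, T3.r 6)
[16] T2.load  rd  (counter 6, T2.r 6)
[17] T2.cas  hit  (counter 7, T2.r 6)
[18] T3.cas  miss  (counter 7, T3.r 6)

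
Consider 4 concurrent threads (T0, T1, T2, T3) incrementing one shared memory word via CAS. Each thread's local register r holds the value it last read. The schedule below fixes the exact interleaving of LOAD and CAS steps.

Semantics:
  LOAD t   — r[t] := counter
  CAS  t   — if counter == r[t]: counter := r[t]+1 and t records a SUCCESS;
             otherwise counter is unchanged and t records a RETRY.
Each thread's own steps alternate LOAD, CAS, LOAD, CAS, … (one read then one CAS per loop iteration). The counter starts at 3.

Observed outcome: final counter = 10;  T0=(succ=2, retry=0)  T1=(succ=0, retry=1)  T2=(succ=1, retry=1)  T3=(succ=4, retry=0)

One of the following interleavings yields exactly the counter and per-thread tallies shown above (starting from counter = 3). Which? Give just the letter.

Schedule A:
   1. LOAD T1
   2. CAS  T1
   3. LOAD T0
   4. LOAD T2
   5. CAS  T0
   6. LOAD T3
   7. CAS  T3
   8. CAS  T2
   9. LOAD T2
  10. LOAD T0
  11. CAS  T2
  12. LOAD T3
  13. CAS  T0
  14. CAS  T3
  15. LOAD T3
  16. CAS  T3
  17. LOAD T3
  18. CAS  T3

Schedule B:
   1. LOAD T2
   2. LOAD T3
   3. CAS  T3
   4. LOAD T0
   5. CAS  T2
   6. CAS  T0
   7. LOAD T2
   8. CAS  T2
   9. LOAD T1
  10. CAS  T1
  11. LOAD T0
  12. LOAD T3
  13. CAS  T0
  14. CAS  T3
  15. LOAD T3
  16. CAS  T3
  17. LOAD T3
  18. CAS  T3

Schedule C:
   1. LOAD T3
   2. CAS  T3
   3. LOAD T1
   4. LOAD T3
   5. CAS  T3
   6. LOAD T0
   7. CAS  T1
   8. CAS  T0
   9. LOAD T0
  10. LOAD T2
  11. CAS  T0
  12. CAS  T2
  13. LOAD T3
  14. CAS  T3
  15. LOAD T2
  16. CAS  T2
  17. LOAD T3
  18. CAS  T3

C

Simulating candidate C:
[1] T3.load  rd  (counter 3, T3.r 3)
[2] T3.cas  hit  (counter 4, T3.r 3)
[3] T1.load  rd  (counter 4, T1.r 4)
[4] T3.load  rd  (counter 4, T3.r 4)
[5] T3.cas  hit  (counter 5, T3.r 4)
[6] T0.load  rd  (counter 5, T0.r 5)
[7] T1.cas  miss  (counter 5, T1.r 4)
[8] T0.cas  hit  (counter 6, T0.r 5)
[9] T0.load  rd  (counter 6, T0.r 6)
[10] T2.load  rd  (counter 6, T2.r 6)
[11] T0.cas  hit  (counter 7, T0.r 6)
[12] T2.cas  miss  (counter 7, T2.r 6)
[13] T3.load  rd  (counter 7, T3.r 7)
[14] T3.cas  hit  (counter 8, T3.r 7)
[15] T2.load  rd  (counter 8, T2.r 8)
[16] T2.cas  hit  (counter 9, T2.r 8)
[17] T3.load  rd  (counter 9, T3.r 9)
[18] T3.cas  hit  (counter 10, T3.r 9)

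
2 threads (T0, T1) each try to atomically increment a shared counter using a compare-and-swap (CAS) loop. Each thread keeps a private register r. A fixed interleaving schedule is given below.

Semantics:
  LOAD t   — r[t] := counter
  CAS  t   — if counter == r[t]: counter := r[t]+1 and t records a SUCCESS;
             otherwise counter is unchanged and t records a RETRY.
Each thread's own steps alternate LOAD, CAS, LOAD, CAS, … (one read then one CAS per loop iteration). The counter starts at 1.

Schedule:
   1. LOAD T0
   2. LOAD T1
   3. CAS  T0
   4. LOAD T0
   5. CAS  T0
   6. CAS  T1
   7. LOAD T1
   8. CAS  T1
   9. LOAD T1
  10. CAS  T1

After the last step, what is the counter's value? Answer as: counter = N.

[1] T0.load  rd  (counter 1, T0.r 1)
[2] T1.load  rd  (counter 1, T1.r 1)
[3] T0.cas  hit  (counter 2, T0.r 1)
[4] T0.load  rd  (counter 2, T0.r 2)
[5] T0.cas  hit  (counter 3, T0.r 2)
[6] T1.cas  miss  (counter 3, T1.r 1)
[7] T1.load  rd  (counter 3, T1.r 3)
[8] T1.cas  hit  (counter 4, T1.r 3)
[9] T1.load  rd  (counter 4, T1.r 4)
[10] T1.cas  hit  (counter 5, T1.r 4)

counter = 5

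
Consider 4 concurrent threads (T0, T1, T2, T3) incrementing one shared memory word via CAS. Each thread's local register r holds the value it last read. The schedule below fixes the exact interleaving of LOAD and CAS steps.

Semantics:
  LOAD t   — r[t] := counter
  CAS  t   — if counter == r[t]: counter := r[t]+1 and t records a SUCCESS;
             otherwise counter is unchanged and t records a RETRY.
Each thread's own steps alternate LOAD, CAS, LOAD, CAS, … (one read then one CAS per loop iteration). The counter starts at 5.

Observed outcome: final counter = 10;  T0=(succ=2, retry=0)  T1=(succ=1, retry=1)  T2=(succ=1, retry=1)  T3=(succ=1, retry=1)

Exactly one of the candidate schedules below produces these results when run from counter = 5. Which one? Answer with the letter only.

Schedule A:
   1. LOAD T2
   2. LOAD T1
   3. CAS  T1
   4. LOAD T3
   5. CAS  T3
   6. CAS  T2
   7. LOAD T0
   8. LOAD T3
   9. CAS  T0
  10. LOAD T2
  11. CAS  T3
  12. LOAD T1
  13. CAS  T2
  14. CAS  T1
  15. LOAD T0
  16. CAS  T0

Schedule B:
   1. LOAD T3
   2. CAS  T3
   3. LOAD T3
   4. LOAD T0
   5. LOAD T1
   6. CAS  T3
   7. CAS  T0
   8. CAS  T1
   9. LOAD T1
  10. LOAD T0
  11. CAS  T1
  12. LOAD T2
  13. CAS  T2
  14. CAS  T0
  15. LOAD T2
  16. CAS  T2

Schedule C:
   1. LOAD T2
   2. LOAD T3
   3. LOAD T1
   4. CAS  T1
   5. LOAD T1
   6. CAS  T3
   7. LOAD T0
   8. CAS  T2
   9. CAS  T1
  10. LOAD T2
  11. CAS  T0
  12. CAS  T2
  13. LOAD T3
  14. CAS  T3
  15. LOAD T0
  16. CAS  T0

A

Run A:
   1) LOAD T2:  M=5  r_T2=5
   2) LOAD T1:  M=5  r_T1=5
   3) CAS  T1:  M=6  r_T1=5 ✓
   4) LOAD T3:  M=6  r_T3=6
   5) CAS  T3:  M=7  r_T3=6 ✓
   6) CAS  T2:  M=7  r_T2=5 ✗
   7) LOAD T0:  M=7  r_T0=7
   8) LOAD T3:  M=7  r_T3=7
   9) CAS  T0:  M=8  r_T0=7 ✓
  10) LOAD T2:  M=8  r_T2=8
  11) CAS  T3:  M=8  r_T3=7 ✗
  12) LOAD T1:  M=8  r_T1=8
  13) CAS  T2:  M=9  r_T2=8 ✓
  14) CAS  T1:  M=9  r_T1=8 ✗
  15) LOAD T0:  M=9  r_T0=9
  16) CAS  T0:  M=10  r_T0=9 ✓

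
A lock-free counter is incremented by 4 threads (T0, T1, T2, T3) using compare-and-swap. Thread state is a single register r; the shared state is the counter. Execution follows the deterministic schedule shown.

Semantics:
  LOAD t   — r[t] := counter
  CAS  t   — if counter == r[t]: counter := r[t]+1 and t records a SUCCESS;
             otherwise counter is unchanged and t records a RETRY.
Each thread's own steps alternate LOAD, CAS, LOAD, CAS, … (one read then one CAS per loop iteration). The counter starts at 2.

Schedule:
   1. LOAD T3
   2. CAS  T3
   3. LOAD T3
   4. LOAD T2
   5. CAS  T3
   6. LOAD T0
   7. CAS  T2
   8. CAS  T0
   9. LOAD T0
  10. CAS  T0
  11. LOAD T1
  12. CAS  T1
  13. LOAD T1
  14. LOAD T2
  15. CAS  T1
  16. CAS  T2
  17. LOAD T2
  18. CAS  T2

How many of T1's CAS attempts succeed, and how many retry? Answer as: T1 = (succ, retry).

step 1: T3 LOAD ⇒ load; ctr=2 reg=2
step 2: T3 CAS ⇒ ok; ctr=3 reg=2
step 3: T3 LOAD ⇒ load; ctr=3 reg=3
step 4: T2 LOAD ⇒ load; ctr=3 reg=3
step 5: T3 CAS ⇒ ok; ctr=4 reg=3
step 6: T0 LOAD ⇒ load; ctr=4 reg=4
step 7: T2 CAS ⇒ retry; ctr=4 reg=3
step 8: T0 CAS ⇒ ok; ctr=5 reg=4
step 9: T0 LOAD ⇒ load; ctr=5 reg=5
step 10: T0 CAS ⇒ ok; ctr=6 reg=5
step 11: T1 LOAD ⇒ load; ctr=6 reg=6
step 12: T1 CAS ⇒ ok; ctr=7 reg=6
step 13: T1 LOAD ⇒ load; ctr=7 reg=7
step 14: T2 LOAD ⇒ load; ctr=7 reg=7
step 15: T1 CAS ⇒ ok; ctr=8 reg=7
step 16: T2 CAS ⇒ retry; ctr=8 reg=7
step 17: T2 LOAD ⇒ load; ctr=8 reg=8
step 18: T2 CAS ⇒ ok; ctr=9 reg=8

T1 = (2, 0)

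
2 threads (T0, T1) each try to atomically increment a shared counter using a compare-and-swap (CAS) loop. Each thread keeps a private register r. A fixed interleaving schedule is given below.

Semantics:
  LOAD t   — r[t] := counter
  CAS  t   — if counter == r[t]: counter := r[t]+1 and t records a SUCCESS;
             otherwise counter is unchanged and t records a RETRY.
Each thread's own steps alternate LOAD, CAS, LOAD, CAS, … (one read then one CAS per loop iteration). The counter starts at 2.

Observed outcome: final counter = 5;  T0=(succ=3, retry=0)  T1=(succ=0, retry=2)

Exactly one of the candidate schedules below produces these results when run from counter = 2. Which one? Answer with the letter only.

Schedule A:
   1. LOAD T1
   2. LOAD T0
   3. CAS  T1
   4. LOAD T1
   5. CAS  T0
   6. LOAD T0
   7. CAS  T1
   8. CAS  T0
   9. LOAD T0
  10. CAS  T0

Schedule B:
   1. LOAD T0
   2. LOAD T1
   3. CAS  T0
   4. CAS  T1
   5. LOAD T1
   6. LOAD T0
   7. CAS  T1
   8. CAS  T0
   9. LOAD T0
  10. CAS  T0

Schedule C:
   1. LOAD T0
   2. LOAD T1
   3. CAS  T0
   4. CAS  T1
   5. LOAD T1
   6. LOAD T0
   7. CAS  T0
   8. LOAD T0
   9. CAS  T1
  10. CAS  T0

C

Simulating candidate C:
step 1: T0 LOAD ⇒ load; ctr=2 reg=2
step 2: T1 LOAD ⇒ load; ctr=2 reg=2
step 3: T0 CAS ⇒ ok; ctr=3 reg=2
step 4: T1 CAS ⇒ retry; ctr=3 reg=2
step 5: T1 LOAD ⇒ load; ctr=3 reg=3
step 6: T0 LOAD ⇒ load; ctr=3 reg=3
step 7: T0 CAS ⇒ ok; ctr=4 reg=3
step 8: T0 LOAD ⇒ load; ctr=4 reg=4
step 9: T1 CAS ⇒ retry; ctr=4 reg=3
step 10: T0 CAS ⇒ ok; ctr=5 reg=4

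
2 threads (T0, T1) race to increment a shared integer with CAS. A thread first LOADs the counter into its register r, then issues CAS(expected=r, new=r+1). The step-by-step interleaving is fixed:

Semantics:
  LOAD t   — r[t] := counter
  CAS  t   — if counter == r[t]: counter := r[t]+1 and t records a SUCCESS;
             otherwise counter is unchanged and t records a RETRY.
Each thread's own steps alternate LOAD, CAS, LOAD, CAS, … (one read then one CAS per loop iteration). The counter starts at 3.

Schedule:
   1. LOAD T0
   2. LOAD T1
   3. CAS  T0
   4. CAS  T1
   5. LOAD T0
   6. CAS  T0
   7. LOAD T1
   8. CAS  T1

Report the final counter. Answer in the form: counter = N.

counter = 6

T0 LOAD — after: cnt=3, r=3 — load
T1 LOAD — after: cnt=3, r=3 — load
T0 CAS — after: cnt=4, r=3 — ok
T1 CAS — after: cnt=4, r=3 — retry
T0 LOAD — after: cnt=4, r=4 — load
T0 CAS — after: cnt=5, r=4 — ok
T1 LOAD — after: cnt=5, r=5 — load
T1 CAS — after: cnt=6, r=5 — ok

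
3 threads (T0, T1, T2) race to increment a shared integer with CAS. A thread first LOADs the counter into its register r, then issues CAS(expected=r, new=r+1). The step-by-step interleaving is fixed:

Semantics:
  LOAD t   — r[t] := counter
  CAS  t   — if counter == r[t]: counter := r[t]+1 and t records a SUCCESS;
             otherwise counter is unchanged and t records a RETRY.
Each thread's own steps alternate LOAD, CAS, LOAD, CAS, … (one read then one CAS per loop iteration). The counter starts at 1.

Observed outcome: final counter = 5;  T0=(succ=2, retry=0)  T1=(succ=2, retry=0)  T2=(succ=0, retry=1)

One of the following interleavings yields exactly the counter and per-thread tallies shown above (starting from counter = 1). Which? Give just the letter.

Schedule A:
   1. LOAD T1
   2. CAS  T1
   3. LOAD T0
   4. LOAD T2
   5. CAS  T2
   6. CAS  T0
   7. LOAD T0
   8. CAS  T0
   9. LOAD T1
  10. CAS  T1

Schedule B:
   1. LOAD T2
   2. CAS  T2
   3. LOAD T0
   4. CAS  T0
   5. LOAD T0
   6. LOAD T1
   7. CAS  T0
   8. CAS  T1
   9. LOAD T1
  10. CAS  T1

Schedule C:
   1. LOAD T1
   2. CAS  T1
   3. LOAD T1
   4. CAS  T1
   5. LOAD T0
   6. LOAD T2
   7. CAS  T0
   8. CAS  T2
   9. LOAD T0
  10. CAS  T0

C

Simulating candidate C:
#1 T1 reads 1
#2 T1 CAS(1→2) writes; counter now 2
#3 T1 reads 2
#4 T1 CAS(2→3) writes; counter now 3
#5 T0 reads 3
#6 T2 reads 3
#7 T0 CAS(3→4) writes; counter now 4
#8 T2 CAS(3→4) fails; counter now 4
#9 T0 reads 4
#10 T0 CAS(4→5) writes; counter now 5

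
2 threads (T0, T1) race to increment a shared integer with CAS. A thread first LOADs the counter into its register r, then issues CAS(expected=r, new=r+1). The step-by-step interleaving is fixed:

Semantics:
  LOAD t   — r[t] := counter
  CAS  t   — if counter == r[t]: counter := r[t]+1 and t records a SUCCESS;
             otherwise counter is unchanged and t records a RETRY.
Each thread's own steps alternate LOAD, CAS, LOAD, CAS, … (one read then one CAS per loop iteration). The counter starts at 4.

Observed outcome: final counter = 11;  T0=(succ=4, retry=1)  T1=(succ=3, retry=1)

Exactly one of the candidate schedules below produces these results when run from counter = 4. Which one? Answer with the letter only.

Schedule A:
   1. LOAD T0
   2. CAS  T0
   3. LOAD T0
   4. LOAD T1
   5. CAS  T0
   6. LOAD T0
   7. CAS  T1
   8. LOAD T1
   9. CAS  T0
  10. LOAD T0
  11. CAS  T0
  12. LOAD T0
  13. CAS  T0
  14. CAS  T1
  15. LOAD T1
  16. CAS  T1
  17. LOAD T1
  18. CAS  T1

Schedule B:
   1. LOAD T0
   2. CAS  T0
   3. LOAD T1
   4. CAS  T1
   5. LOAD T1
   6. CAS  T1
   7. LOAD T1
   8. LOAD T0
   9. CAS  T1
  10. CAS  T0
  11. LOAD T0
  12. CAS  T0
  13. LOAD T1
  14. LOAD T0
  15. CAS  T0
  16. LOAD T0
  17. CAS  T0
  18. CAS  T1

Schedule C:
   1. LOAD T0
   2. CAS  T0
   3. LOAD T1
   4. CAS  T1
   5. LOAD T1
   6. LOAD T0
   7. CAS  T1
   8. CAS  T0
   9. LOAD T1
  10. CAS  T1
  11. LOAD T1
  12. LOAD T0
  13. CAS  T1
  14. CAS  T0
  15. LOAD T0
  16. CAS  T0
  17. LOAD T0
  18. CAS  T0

B

Simulating candidate B:
#1 T0 reads 4
#2 T0 CAS(4→5) writes; counter now 5
#3 T1 reads 5
#4 T1 CAS(5→6) writes; counter now 6
#5 T1 reads 6
#6 T1 CAS(6→7) writes; counter now 7
#7 T1 reads 7
#8 T0 reads 7
#9 T1 CAS(7→8) writes; counter now 8
#10 T0 CAS(7→8) fails; counter now 8
#11 T0 reads 8
#12 T0 CAS(8→9) writes; counter now 9
#13 T1 reads 9
#14 T0 reads 9
#15 T0 CAS(9→10) writes; counter now 10
#16 T0 reads 10
#17 T0 CAS(10→11) writes; counter now 11
#18 T1 CAS(9→10) fails; counter now 11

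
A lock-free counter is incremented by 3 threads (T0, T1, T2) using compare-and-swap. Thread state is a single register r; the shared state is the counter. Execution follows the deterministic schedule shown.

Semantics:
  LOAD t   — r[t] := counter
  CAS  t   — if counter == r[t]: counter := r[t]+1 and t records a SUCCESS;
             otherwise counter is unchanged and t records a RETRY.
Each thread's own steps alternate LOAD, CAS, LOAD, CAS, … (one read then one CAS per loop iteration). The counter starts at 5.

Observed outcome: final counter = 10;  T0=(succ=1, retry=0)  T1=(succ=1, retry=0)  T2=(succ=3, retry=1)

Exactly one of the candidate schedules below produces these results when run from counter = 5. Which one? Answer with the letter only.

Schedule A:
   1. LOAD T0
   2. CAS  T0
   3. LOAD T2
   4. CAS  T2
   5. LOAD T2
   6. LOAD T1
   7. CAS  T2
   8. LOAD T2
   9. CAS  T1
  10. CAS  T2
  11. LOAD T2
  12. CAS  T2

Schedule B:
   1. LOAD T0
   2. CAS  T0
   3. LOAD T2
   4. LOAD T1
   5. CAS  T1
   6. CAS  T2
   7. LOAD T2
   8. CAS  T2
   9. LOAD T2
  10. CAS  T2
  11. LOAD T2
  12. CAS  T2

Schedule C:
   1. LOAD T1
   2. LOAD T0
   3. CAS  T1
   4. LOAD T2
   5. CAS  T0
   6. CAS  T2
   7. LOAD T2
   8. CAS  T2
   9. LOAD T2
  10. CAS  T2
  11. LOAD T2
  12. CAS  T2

B

Run B:
1. LOAD T0 → mem=5 r[T0]=5 [LOAD]
2. CAS T0 → mem=6 r[T0]=5 [OK]
3. LOAD T2 → mem=6 r[T2]=6 [LOAD]
4. LOAD T1 → mem=6 r[T1]=6 [LOAD]
5. CAS T1 → mem=7 r[T1]=6 [OK]
6. CAS T2 → mem=7 r[T2]=6 [RETRY]
7. LOAD T2 → mem=7 r[T2]=7 [LOAD]
8. CAS T2 → mem=8 r[T2]=7 [OK]
9. LOAD T2 → mem=8 r[T2]=8 [LOAD]
10. CAS T2 → mem=9 r[T2]=8 [OK]
11. LOAD T2 → mem=9 r[T2]=9 [LOAD]
12. CAS T2 → mem=10 r[T2]=9 [OK]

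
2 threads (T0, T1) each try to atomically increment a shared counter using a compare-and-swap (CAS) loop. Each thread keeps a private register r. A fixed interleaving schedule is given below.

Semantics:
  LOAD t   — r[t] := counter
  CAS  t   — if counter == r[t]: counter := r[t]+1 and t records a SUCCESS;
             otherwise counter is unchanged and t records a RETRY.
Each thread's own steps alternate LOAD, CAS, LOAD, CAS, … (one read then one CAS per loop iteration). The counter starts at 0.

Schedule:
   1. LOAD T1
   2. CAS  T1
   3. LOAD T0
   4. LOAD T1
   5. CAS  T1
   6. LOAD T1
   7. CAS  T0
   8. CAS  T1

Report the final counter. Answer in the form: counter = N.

#1 T1 reads 0
#2 T1 CAS(0→1) writes; counter now 1
#3 T0 reads 1
#4 T1 reads 1
#5 T1 CAS(1→2) writes; counter now 2
#6 T1 reads 2
#7 T0 CAS(1→2) fails; counter now 2
#8 T1 CAS(2→3) writes; counter now 3

counter = 3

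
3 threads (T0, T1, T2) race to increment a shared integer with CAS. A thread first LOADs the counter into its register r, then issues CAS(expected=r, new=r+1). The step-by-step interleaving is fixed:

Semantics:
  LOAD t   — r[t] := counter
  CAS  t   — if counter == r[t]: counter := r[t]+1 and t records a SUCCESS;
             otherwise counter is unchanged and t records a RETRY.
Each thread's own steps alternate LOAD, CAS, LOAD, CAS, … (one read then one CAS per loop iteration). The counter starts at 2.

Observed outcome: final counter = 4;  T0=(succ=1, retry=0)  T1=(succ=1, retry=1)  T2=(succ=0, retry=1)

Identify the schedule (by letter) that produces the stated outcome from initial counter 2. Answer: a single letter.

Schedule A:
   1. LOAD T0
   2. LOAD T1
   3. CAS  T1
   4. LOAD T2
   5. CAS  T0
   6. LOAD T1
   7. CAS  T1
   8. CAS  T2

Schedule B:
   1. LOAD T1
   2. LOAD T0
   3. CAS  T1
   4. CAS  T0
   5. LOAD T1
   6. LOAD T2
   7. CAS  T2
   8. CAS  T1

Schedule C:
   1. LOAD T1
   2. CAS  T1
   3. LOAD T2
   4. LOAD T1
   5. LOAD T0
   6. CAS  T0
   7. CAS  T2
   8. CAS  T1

Run C:
step 1: T1 LOAD ⇒ load; ctr=2 reg=2
step 2: T1 CAS ⇒ ok; ctr=3 reg=2
step 3: T2 LOAD ⇒ load; ctr=3 reg=3
step 4: T1 LOAD ⇒ load; ctr=3 reg=3
step 5: T0 LOAD ⇒ load; ctr=3 reg=3
step 6: T0 CAS ⇒ ok; ctr=4 reg=3
step 7: T2 CAS ⇒ retry; ctr=4 reg=3
step 8: T1 CAS ⇒ retry; ctr=4 reg=3

C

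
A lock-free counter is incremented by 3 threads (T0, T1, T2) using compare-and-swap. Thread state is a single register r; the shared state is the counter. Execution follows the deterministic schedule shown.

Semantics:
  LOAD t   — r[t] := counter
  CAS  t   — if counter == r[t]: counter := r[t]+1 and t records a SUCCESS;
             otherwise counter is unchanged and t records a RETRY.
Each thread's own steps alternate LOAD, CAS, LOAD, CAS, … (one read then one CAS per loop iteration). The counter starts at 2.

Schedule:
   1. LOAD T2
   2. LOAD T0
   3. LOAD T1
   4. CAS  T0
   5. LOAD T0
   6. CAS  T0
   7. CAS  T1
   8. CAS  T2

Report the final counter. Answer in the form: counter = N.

counter = 4

[1] T2.load  rd  (counter 2, T2.r 2)
[2] T0.load  rd  (counter 2, T0.r 2)
[3] T1.load  rd  (counter 2, T1.r 2)
[4] T0.cas  hit  (counter 3, T0.r 2)
[5] T0.load  rd  (counter 3, T0.r 3)
[6] T0.cas  hit  (counter 4, T0.r 3)
[7] T1.cas  miss  (counter 4, T1.r 2)
[8] T2.cas  miss  (counter 4, T2.r 2)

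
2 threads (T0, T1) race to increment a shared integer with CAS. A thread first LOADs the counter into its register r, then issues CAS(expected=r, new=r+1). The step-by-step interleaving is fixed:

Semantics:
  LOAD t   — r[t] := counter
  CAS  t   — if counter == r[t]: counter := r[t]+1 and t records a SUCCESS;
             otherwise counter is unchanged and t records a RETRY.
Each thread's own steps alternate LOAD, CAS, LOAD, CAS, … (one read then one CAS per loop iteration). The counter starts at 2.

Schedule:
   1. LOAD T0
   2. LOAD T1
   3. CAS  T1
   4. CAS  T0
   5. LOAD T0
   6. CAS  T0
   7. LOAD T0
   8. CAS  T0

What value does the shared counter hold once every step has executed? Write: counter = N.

#1 T0 reads 2
#2 T1 reads 2
#3 T1 CAS(2→3) writes; counter now 3
#4 T0 CAS(2→3) fails; counter now 3
#5 T0 reads 3
#6 T0 CAS(3→4) writes; counter now 4
#7 T0 reads 4
#8 T0 CAS(4→5) writes; counter now 5

counter = 5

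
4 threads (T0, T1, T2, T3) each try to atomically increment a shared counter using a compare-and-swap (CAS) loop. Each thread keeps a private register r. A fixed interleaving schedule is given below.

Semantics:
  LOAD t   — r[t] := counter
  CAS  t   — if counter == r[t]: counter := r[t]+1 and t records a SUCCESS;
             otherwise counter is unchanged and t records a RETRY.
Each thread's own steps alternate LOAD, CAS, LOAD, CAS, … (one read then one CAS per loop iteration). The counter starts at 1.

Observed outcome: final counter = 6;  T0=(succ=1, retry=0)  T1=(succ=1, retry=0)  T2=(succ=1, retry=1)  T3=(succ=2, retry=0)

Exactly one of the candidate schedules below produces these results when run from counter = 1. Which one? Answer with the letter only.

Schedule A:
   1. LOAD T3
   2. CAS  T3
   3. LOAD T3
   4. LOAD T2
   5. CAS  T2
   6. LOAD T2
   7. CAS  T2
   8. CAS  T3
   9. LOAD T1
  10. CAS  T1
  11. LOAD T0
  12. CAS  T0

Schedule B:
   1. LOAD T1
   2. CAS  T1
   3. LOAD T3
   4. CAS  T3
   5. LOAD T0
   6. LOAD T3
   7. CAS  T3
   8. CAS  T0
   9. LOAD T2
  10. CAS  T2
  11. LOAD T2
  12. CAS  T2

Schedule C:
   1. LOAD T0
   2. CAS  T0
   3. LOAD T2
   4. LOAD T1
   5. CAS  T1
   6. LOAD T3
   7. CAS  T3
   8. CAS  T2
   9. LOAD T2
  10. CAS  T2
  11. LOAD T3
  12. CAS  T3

Run C:
T0 LOAD — after: cnt=1, r=1 — load
T0 CAS — after: cnt=2, r=1 — ok
T2 LOAD — after: cnt=2, r=2 — load
T1 LOAD — after: cnt=2, r=2 — load
T1 CAS — after: cnt=3, r=2 — ok
T3 LOAD — after: cnt=3, r=3 — load
T3 CAS — after: cnt=4, r=3 — ok
T2 CAS — after: cnt=4, r=2 — retry
T2 LOAD — after: cnt=4, r=4 — load
T2 CAS — after: cnt=5, r=4 — ok
T3 LOAD — after: cnt=5, r=5 — load
T3 CAS — after: cnt=6, r=5 — ok

C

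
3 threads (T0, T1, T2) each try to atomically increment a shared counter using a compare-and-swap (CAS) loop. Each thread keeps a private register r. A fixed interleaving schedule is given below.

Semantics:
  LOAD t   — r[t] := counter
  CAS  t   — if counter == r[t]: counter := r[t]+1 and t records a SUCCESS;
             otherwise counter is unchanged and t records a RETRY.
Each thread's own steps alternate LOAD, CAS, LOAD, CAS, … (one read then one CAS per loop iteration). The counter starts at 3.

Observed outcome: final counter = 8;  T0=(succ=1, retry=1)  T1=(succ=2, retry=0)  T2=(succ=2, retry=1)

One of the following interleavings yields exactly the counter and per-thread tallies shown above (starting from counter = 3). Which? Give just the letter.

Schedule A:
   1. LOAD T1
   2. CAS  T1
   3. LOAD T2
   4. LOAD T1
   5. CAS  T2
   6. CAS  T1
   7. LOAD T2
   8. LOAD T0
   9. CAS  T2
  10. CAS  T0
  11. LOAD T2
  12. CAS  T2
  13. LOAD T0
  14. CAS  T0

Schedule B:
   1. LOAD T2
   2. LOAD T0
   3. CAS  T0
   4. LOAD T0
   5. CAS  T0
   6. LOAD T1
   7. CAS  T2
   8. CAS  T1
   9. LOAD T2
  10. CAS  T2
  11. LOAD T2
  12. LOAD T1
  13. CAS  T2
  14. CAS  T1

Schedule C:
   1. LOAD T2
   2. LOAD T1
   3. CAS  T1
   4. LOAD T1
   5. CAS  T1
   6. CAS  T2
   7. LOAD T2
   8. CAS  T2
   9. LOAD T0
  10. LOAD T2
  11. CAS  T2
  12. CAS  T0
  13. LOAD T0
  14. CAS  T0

Run C:
   1) LOAD T2:  M=3  r_T2=3
   2) LOAD T1:  M=3  r_T1=3
   3) CAS  T1:  M=4  r_T1=3 ✓
   4) LOAD T1:  M=4  r_T1=4
   5) CAS  T1:  M=5  r_T1=4 ✓
   6) CAS  T2:  M=5  r_T2=3 ✗
   7) LOAD T2:  M=5  r_T2=5
   8) CAS  T2:  M=6  r_T2=5 ✓
   9) LOAD T0:  M=6  r_T0=6
  10) LOAD T2:  M=6  r_T2=6
  11) CAS  T2:  M=7  r_T2=6 ✓
  12) CAS  T0:  M=7  r_T0=6 ✗
  13) LOAD T0:  M=7  r_T0=7
  14) CAS  T0:  M=8  r_T0=7 ✓

C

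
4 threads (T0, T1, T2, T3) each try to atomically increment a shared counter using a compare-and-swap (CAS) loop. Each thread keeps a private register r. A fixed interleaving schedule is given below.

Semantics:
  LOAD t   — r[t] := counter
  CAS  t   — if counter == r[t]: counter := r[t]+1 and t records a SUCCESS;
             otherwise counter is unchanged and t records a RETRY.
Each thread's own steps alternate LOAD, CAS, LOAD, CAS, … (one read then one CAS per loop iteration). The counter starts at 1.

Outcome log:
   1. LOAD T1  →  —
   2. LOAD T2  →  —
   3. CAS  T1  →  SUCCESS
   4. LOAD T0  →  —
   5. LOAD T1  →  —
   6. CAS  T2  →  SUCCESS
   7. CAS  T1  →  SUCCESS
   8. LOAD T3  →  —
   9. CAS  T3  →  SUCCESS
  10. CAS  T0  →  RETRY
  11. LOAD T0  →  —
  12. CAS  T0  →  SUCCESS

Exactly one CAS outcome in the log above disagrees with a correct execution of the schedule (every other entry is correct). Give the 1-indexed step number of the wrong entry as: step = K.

step = 6

Re-executing:
#1 T1 reads 1
#2 T2 reads 1
#3 T1 CAS(1→2) writes; counter now 2
#4 T0 reads 2
#5 T1 reads 2
#6 T2 CAS(1→2) fails; counter now 2
#7 T1 CAS(2→3) writes; counter now 3
#8 T3 reads 3
#9 T3 CAS(3→4) writes; counter now 4
#10 T0 CAS(2→3) fails; counter now 4
#11 T0 reads 4
#12 T0 CAS(4→5) writes; counter now 5
Mismatch at 6.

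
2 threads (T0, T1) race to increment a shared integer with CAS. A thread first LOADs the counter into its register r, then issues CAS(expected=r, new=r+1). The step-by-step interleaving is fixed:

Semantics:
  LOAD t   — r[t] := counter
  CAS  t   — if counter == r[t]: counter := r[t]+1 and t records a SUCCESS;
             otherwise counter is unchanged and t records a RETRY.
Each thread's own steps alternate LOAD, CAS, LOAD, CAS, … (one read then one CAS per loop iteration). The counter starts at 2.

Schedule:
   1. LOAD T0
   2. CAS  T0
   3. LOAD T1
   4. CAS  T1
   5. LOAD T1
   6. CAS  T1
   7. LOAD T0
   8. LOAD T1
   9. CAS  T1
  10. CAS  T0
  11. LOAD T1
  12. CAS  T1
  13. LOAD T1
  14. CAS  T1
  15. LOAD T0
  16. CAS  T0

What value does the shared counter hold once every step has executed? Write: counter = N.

   1) LOAD T0:  M=2  r_T0=2
   2) CAS  T0:  M=3  r_T0=2 ✓
   3) LOAD T1:  M=3  r_T1=3
   4) CAS  T1:  M=4  r_T1=3 ✓
   5) LOAD T1:  M=4  r_T1=4
   6) CAS  T1:  M=5  r_T1=4 ✓
   7) LOAD T0:  M=5  r_T0=5
   8) LOAD T1:  M=5  r_T1=5
   9) CAS  T1:  M=6  r_T1=5 ✓
  10) CAS  T0:  M=6  r_T0=5 ✗
  11) LOAD T1:  M=6  r_T1=6
  12) CAS  T1:  M=7  r_T1=6 ✓
  13) LOAD T1:  M=7  r_T1=7
  14) CAS  T1:  M=8  r_T1=7 ✓
  15) LOAD T0:  M=8  r_T0=8
  16) CAS  T0:  M=9  r_T0=8 ✓

counter = 9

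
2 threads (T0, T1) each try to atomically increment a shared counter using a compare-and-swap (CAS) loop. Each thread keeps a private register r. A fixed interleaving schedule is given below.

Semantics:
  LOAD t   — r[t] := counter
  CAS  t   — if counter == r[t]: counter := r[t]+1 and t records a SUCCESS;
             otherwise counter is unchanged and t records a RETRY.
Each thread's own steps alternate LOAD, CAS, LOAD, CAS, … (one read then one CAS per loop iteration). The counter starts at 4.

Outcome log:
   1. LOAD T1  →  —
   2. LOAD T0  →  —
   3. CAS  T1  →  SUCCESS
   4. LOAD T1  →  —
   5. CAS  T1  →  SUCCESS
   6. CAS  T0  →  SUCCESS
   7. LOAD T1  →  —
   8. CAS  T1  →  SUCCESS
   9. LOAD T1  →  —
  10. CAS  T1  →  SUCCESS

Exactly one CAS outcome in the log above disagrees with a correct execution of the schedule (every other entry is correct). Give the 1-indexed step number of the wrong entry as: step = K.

Reference trace:
#1 T1 reads 4
#2 T0 reads 4
#3 T1 CAS(4→5) writes; counter now 5
#4 T1 reads 5
#5 T1 CAS(5→6) writes; counter now 6
#6 T0 CAS(4→5) fails; counter now 6
#7 T1 reads 6
#8 T1 CAS(6→7) writes; counter now 7
#9 T1 reads 7
#10 T1 CAS(7→8) writes; counter now 8
Log disagrees first at step 6.

step = 6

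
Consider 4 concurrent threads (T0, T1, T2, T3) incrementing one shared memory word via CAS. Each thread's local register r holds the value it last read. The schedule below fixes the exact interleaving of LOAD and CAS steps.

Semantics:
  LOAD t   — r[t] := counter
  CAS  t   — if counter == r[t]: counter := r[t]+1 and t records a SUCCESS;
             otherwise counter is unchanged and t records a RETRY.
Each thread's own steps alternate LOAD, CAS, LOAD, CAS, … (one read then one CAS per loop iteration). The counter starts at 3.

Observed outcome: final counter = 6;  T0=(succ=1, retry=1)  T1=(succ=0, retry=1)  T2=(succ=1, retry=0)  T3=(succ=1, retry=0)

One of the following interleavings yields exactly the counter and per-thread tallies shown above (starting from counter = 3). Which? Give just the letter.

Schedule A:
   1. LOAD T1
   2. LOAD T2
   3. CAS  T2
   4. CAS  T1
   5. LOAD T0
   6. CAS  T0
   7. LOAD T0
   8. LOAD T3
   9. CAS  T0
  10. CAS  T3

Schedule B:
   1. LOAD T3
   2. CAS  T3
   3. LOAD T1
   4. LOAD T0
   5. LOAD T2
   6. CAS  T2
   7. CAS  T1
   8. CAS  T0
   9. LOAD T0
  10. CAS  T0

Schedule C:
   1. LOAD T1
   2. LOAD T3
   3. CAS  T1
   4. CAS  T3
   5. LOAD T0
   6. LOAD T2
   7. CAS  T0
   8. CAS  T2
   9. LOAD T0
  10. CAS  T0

B

Simulating candidate B:
step 1: T3 LOAD ⇒ load; ctr=3 reg=3
step 2: T3 CAS ⇒ ok; ctr=4 reg=3
step 3: T1 LOAD ⇒ load; ctr=4 reg=4
step 4: T0 LOAD ⇒ load; ctr=4 reg=4
step 5: T2 LOAD ⇒ load; ctr=4 reg=4
step 6: T2 CAS ⇒ ok; ctr=5 reg=4
step 7: T1 CAS ⇒ retry; ctr=5 reg=4
step 8: T0 CAS ⇒ retry; ctr=5 reg=4
step 9: T0 LOAD ⇒ load; ctr=5 reg=5
step 10: T0 CAS ⇒ ok; ctr=6 reg=5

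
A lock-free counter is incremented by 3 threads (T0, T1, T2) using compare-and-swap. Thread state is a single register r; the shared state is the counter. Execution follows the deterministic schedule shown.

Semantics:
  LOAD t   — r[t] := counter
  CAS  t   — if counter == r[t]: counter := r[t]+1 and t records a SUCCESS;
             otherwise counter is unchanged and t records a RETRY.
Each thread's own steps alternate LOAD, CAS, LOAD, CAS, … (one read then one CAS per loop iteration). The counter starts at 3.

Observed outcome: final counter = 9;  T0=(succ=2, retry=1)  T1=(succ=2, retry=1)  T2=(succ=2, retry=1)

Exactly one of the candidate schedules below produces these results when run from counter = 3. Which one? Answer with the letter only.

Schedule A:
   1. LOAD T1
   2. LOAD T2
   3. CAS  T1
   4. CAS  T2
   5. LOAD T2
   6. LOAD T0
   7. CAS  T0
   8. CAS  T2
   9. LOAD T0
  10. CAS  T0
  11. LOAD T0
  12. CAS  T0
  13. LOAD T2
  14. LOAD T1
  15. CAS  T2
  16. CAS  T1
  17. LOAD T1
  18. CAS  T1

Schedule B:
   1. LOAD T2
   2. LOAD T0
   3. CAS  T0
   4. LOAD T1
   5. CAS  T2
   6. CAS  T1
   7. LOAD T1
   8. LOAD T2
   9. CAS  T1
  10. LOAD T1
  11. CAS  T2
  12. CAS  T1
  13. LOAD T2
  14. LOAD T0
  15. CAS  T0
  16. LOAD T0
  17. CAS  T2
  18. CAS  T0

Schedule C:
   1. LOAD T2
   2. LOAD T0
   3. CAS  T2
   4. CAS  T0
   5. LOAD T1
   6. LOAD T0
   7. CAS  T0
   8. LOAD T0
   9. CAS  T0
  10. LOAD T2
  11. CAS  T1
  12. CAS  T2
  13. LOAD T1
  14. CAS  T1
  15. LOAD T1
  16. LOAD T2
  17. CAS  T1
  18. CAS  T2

Run C:
[1] T2.load  rd  (counter 3, T2.r 3)
[2] T0.load  rd  (counter 3, T0.r 3)
[3] T2.cas  hit  (counter 4, T2.r 3)
[4] T0.cas  miss  (counter 4, T0.r 3)
[5] T1.load  rd  (counter 4, T1.r 4)
[6] T0.load  rd  (counter 4, T0.r 4)
[7] T0.cas  hit  (counter 5, T0.r 4)
[8] T0.load  rd  (counter 5, T0.r 5)
[9] T0.cas  hit  (counter 6, T0.r 5)
[10] T2.load  rd  (counter 6, T2.r 6)
[11] T1.cas  miss  (counter 6, T1.r 4)
[12] T2.cas  hit  (counter 7, T2.r 6)
[13] T1.load  rd  (counter 7, T1.r 7)
[14] T1.cas  hit  (counter 8, T1.r 7)
[15] T1.load  rd  (counter 8, T1.r 8)
[16] T2.load  rd  (counter 8, T2.r 8)
[17] T1.cas  hit  (counter 9, T1.r 8)
[18] T2.cas  miss  (counter 9, T2.r 8)

C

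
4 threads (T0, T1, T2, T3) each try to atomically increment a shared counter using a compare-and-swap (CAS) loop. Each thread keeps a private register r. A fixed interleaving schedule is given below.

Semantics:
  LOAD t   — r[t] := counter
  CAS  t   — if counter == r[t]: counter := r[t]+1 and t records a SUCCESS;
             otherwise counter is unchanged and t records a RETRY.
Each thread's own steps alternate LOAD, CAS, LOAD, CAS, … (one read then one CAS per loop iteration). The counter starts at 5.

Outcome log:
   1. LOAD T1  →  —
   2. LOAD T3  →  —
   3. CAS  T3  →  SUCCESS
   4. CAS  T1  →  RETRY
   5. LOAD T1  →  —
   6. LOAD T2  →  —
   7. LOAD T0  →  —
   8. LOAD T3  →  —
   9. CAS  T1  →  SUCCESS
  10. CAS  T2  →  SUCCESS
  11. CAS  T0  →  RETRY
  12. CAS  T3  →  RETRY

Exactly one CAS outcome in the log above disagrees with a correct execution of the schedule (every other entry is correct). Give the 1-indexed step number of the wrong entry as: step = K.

step = 10

Reference trace:
step 1: T1 LOAD ⇒ load; ctr=5 reg=5
step 2: T3 LOAD ⇒ load; ctr=5 reg=5
step 3: T3 CAS ⇒ ok; ctr=6 reg=5
step 4: T1 CAS ⇒ retry; ctr=6 reg=5
step 5: T1 LOAD ⇒ load; ctr=6 reg=6
step 6: T2 LOAD ⇒ load; ctr=6 reg=6
step 7: T0 LOAD ⇒ load; ctr=6 reg=6
step 8: T3 LOAD ⇒ load; ctr=6 reg=6
step 9: T1 CAS ⇒ ok; ctr=7 reg=6
step 10: T2 CAS ⇒ retry; ctr=7 reg=6
step 11: T0 CAS ⇒ retry; ctr=7 reg=6
step 12: T3 CAS ⇒ retry; ctr=7 reg=6
Mismatch at 10.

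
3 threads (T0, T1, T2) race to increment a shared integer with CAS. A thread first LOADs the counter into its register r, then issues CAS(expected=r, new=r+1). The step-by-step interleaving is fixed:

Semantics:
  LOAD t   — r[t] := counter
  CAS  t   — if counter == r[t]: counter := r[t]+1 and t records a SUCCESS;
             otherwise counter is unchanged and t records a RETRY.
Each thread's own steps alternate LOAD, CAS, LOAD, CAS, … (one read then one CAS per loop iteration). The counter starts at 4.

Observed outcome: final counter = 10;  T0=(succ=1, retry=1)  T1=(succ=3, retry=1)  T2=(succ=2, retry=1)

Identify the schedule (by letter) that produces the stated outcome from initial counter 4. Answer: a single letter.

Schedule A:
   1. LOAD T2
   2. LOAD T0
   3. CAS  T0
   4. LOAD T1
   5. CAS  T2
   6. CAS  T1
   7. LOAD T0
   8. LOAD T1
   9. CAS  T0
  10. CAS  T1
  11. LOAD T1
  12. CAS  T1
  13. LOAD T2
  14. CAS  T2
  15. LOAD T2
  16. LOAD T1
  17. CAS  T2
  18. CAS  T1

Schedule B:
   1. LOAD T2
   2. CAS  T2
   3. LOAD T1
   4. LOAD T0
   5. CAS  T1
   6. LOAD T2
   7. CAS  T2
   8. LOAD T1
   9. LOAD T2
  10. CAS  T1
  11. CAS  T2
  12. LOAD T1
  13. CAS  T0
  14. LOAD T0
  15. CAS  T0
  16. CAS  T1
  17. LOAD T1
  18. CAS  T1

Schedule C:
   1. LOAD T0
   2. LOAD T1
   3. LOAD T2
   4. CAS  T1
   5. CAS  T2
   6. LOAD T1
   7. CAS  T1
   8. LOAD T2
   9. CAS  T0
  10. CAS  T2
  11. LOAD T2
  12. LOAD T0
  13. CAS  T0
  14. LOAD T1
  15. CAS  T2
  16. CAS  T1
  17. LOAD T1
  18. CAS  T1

Run B:
step 1: T2 LOAD ⇒ load; ctr=4 reg=4
step 2: T2 CAS ⇒ ok; ctr=5 reg=4
step 3: T1 LOAD ⇒ load; ctr=5 reg=5
step 4: T0 LOAD ⇒ load; ctr=5 reg=5
step 5: T1 CAS ⇒ ok; ctr=6 reg=5
step 6: T2 LOAD ⇒ load; ctr=6 reg=6
step 7: T2 CAS ⇒ ok; ctr=7 reg=6
step 8: T1 LOAD ⇒ load; ctr=7 reg=7
step 9: T2 LOAD ⇒ load; ctr=7 reg=7
step 10: T1 CAS ⇒ ok; ctr=8 reg=7
step 11: T2 CAS ⇒ retry; ctr=8 reg=7
step 12: T1 LOAD ⇒ load; ctr=8 reg=8
step 13: T0 CAS ⇒ retry; ctr=8 reg=5
step 14: T0 LOAD ⇒ load; ctr=8 reg=8
step 15: T0 CAS ⇒ ok; ctr=9 reg=8
step 16: T1 CAS ⇒ retry; ctr=9 reg=8
step 17: T1 LOAD ⇒ load; ctr=9 reg=9
step 18: T1 CAS ⇒ ok; ctr=10 reg=9

B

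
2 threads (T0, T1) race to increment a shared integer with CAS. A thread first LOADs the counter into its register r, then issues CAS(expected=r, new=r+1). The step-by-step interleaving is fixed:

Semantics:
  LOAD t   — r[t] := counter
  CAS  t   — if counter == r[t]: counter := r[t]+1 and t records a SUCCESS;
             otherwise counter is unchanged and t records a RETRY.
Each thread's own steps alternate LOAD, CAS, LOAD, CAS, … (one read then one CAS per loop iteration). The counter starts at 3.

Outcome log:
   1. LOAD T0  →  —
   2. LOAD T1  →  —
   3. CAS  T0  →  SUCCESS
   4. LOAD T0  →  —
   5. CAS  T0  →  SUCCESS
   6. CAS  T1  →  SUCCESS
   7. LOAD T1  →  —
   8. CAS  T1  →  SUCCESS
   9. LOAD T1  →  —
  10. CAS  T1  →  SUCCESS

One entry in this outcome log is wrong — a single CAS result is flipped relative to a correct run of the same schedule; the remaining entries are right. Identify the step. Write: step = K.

step = 6

Reference trace:
#1 T0 reads 3
#2 T1 reads 3
#3 T0 CAS(3→4) writes; counter now 4
#4 T0 reads 4
#5 T0 CAS(4→5) writes; counter now 5
#6 T1 CAS(3→4) fails; counter now 5
#7 T1 reads 5
#8 T1 CAS(5→6) writes; counter now 6
#9 T1 reads 6
#10 T1 CAS(6→7) writes; counter now 7
Flip is step 6.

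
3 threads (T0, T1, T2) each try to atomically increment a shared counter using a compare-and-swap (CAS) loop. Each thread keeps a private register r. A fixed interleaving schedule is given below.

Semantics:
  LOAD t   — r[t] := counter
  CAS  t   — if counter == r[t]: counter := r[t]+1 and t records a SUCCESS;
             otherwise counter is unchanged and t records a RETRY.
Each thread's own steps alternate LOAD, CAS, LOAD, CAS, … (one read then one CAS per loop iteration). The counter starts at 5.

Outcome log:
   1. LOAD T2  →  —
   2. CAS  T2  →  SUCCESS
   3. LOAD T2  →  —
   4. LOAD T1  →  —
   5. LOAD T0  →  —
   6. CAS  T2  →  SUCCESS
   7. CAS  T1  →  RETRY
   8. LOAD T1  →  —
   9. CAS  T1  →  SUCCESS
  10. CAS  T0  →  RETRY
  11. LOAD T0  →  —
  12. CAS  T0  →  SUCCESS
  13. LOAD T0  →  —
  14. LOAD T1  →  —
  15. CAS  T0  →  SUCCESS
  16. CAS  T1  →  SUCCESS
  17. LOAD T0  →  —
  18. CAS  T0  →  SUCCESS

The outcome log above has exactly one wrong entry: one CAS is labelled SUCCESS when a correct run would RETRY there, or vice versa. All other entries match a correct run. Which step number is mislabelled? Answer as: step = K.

Re-executing:
[1] T2.load  rd  (counter 5, T2.r 5)
[2] T2.cas  hit  (counter 6, T2.r 5)
[3] T2.load  rd  (counter 6, T2.r 6)
[4] T1.load  rd  (counter 6, T1.r 6)
[5] T0.load  rd  (counter 6, T0.r 6)
[6] T2.cas  hit  (counter 7, T2.r 6)
[7] T1.cas  miss  (counter 7, T1.r 6)
[8] T1.load  rd  (counter 7, T1.r 7)
[9] T1.cas  hit  (counter 8, T1.r 7)
[10] T0.cas  miss  (counter 8, T0.r 6)
[11] T0.load  rd  (counter 8, T0.r 8)
[12] T0.cas  hit  (counter 9, T0.r 8)
[13] T0.load  rd  (counter 9, T0.r 9)
[14] T1.load  rd  (counter 9, T1.r 9)
[15] T0.cas  hit  (counter 10, T0.r 9)
[16] T1.cas  miss  (counter 10, T1.r 9)
[17] T0.load  rd  (counter 10, T0.r 10)
[18] T0.cas  hit  (counter 11, T0.r 10)
Flip is step 16.

step = 16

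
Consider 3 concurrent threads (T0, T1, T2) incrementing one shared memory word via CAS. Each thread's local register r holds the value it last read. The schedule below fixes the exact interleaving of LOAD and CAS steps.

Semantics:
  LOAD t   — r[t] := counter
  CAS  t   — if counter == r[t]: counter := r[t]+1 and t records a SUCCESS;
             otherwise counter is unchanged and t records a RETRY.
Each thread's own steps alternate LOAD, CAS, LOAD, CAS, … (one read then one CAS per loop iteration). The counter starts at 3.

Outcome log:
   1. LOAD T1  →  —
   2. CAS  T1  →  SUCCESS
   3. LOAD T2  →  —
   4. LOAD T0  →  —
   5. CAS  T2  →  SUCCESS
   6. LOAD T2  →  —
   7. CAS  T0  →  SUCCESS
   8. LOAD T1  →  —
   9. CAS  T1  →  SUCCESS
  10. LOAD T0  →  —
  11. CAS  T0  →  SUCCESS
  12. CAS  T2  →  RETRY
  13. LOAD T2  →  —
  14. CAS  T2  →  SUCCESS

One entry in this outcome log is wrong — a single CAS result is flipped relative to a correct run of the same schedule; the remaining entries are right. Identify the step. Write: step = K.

step = 7

Correct run:
   1) LOAD T1:  M=3  r_T1=3
   2) CAS  T1:  M=4  r_T1=3 ✓
   3) LOAD T2:  M=4  r_T2=4
   4) LOAD T0:  M=4  r_T0=4
   5) CAS  T2:  M=5  r_T2=4 ✓
   6) LOAD T2:  M=5  r_T2=5
   7) CAS  T0:  M=5  r_T0=4 ✗
   8) LOAD T1:  M=5  r_T1=5
   9) CAS  T1:  M=6  r_T1=5 ✓
  10) LOAD T0:  M=6  r_T0=6
  11) CAS  T0:  M=7  r_T0=6 ✓
  12) CAS  T2:  M=7  r_T2=5 ✗
  13) LOAD T2:  M=7  r_T2=7
  14) CAS  T2:  M=8  r_T2=7 ✓
Log disagrees first at step 7.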